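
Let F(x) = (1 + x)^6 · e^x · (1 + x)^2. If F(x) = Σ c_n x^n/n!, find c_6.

The EGF product rule gives c_6 = Σ_{k_1+k_2+k_3=6} C(6; k_1,k_2,k_3) · ∏ g_i(k_i), where (1+x)^6 gives the falling factorial (6)_k; e^x gives (1)^k; (1+x)^2 gives the falling factorial (2)_k.
g_1(k) for k = 0…6: 1, 6, 30, 120, 360, 720, 720.
g_2(k) for k = 0…6: 1, 1, 1, 1, 1, 1, 1.
g_3(k) for k = 0…6: 1, 2, 2, 0, 0, 0, 0.
First combine the last two factors: h(k) = Σ_j C(k,j)·g_2(j)·g_3(k−j) for k = 0…6: 1, 3, 7, 13, 21, 31, 43.
c_6 = Σ_k C(6,k)·g_1(k)·h(6−k) = 1·1·43 + 6·6·31 + 15·30·21 + 20·120·13 + 15·360·7 + 6·720·3 + 1·720·1 = 43 + 1116 + 9450 + 31200 + 37800 + 12960 + 720 = 93289.

93289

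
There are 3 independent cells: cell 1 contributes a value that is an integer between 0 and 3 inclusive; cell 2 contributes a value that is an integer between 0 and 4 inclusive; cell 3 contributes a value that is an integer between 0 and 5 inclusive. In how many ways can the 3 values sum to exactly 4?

The generating function for the choices is (1 + z + z^2 + z^3)·(1 + z + z^2 + z^3 + z^4)·(1 + z + z^2 + z^3 + z^4 + z^5); the count is [z^4].
(1 + z + z^2 + z^3) has coefficients 1,1,1,1 for degrees 0…3.
(1 + z + z^2 + z^3 + z^4) has coefficients 1,1,1,1,1 for degrees 0…4.
Finally multiplying by (1 + z + z^2 + z^3 + z^4 + z^5), the product of all factors after the first has coefficients 1,2,3,4,5 for degrees 0…4.
[z^4] = 1·5 + 1·4 + 1·3 + 1·2 = 14.

14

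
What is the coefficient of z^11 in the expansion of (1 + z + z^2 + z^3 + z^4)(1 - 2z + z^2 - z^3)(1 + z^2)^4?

-15

(1 + z + z^2 + z^3 + z^4) has coefficients 1,1,1,1,1 for degrees 0…4.
(1 - 2z + z^2 - z^3) has coefficients 1,-2,1,-1,0,0,0,0,0,0,0,0 for degrees 0…11.
Finally multiplying by (1 + z^2)^4, the product of all factors after the first has coefficients 1,-2,5,-9,10,-16,10,-14,5,-6,1,-1 for degrees 0…11.
[z^11] = 1·(-1) + 1·1 + 1·(-6) + 1·5 + 1·(-14) = -15.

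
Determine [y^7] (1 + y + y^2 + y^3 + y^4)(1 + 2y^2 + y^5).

(1 + y + y^2 + y^3 + y^4) has coefficients 1,1,1,1,1 for degrees 0…4.
(1 + 2y^2 + y^5) has coefficients 1,0,2,0,0,1,0,0 for degrees 0…7.
[y^7] = 1·0 + 1·0 + 1·1 + 1·0 + 1·0 = 1.

1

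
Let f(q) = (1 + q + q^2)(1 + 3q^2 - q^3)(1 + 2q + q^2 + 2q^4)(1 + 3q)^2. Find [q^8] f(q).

94

(1 + q + q^2) has coefficients 1,1,1 for degrees 0…2.
(1 + 3q^2 - q^3) has coefficients 1,0,3,-1,0,0,0,0,0 for degrees 0…8.
Multiplying by (1 + 2q + q^2 + 2q^4) gives running coefficients 1,2,4,5,3,-1,6,-2,0 for degrees 0…8.
Finally multiplying by (1 + 3q)^2, the product of all factors after the first has coefficients 1,8,25,47,69,62,27,25,42 for degrees 0…8.
[q^8] = 1·42 + 1·25 + 1·27 = 94.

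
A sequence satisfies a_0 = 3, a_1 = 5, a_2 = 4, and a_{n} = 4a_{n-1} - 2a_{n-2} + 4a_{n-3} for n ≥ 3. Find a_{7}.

4376

The ordinary generating function has denominator 1 - 4q + 2q^2 - 4q^3.
Iterating the recurrence: a_0,…,a_{7} = 3, 5, 4, 18, 84, 316, 1168, 4376.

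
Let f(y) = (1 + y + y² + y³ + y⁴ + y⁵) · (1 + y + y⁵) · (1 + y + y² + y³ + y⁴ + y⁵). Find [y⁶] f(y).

(1 + y + y² + y³ + y⁴ + y⁵) has coefficients 1,1,1,1,1,1 for degrees 0…5.
(1 + y + y⁵) has coefficients 1,1,0,0,0,1,0 for degrees 0…6.
Finally multiplying by (1 + y + y² + y³ + y⁴ + y⁵), the product of all factors after the first has coefficients 1,2,2,2,2,3,2 for degrees 0…6.
[y⁶] = 1·2 + 1·3 + 1·2 + 1·2 + 1·2 + 1·2 = 13.

13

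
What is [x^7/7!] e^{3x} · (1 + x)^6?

1017495

The EGF product rule gives c_7 = Σ_{k_1+k_2=7} C(7; k_1,k_2) · ∏ g_i(k_i), where e^{3x} gives (3)^k; (1+x)^6 gives the falling factorial (6)_k.
g_1(k) for k = 0…7: 1, 3, 9, 27, 81, 243, 729, 2187.
g_2(k) for k = 0…7: 1, 6, 30, 120, 360, 720, 720, 0.
c_7 = Σ_k C(7,k)·g_1(k)·g_2(7−k) = 7·3·720 + 21·9·720 + 35·27·360 + 35·81·120 + 21·243·30 + 7·729·6 + 1·2187·1 = 15120 + 136080 + 340200 + 340200 + 153090 + 30618 + 2187 = 1017495.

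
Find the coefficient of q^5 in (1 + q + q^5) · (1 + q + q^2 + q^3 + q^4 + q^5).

(1 + q + q^5) has coefficients 1,1,0,0,0,1 for degrees 0…5.
(1 + q + q^2 + q^3 + q^4 + q^5) has coefficients 1,1,1,1,1,1 for degrees 0…5.
[q^5] = 1·1 + 1·1 + 1·1 = 3.

3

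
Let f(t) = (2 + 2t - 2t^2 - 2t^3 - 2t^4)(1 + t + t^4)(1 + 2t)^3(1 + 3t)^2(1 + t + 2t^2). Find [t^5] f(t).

(2 + 2t - 2t^2 - 2t^3 - 2t^4) has coefficients 2,2,-2,-2,-2 for degrees 0…4.
(1 + t + t^4) has coefficients 1,1,0,0,1,0 for degrees 0…5.
Multiplying by (1 + 2t)^3 gives running coefficients 1,7,18,20,9,6 for degrees 0…5.
Multiplying by (1 + 3t)^2 gives running coefficients 1,13,69,191,291,240 for degrees 0…5.
Finally multiplying by (1 + t + 2t^2), the product of all factors after the first has coefficients 1,14,84,286,620,913 for degrees 0…5.
[t^5] = 2·913 + 2·620 − 2·286 − 2·84 − 2·14 = 2298.

2298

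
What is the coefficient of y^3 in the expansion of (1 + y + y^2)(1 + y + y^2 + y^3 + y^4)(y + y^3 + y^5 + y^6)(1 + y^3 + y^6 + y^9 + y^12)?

4

(1 + y + y^2) has coefficients 1,1,1 for degrees 0…2.
(1 + y + y^2 + y^3 + y^4) has coefficients 1,1,1,1 for degrees 0…3.
Multiplying by (y + y^3 + y^5 + y^6) gives running coefficients 0,1,1,2 for degrees 0…3.
Finally multiplying by (1 + y^3 + y^6 + y^9 + y^12), the product of all factors after the first has coefficients 0,1,1,2 for degrees 0…3.
[y^3] = 1·2 + 1·1 + 1·1 = 4.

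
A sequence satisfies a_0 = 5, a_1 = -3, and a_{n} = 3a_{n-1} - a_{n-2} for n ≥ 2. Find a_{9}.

-12687

The ordinary generating function has denominator 1 - 3y + y^2.
Iterating the recurrence: a_0,…,a_{9} = 5, -3, -14, -39, -103, -270, -707, -1851, -4846, -12687.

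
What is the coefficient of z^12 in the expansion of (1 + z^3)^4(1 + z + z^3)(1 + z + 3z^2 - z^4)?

(1 + z^3)^4 has coefficients 1,0,0,4,0,0,6,0,0,4,0,0,1 for degrees 0…12.
(1 + z + z^3) has coefficients 1,1,0,1,0,0,0,0,0,0,0,0,0 for degrees 0…12.
Finally multiplying by (1 + z + 3z^2 - z^4), the product of all factors after the first has coefficients 1,2,4,4,0,2,0,-1,0,0,0,0,0 for degrees 0…12.
[z^12] = 1·0 + 4·0 + 6·0 + 4·4 + 1·1 = 17.

17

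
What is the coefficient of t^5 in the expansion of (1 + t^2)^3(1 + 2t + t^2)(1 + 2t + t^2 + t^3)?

28

(1 + t^2)^3 has coefficients 1,0,3,0,3,0 for degrees 0…5.
(1 + 2t + t^2) has coefficients 1,2,1,0,0,0 for degrees 0…5.
Finally multiplying by (1 + 2t + t^2 + t^3), the product of all factors after the first has coefficients 1,4,6,5,3,1 for degrees 0…5.
[t^5] = 1·1 + 3·5 + 3·4 = 28.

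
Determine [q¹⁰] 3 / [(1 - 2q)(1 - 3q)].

525297

The denominator gives the recurrence a_n = 5a_(n−1) − 6a_(n−2) for n ≥ 2; the numerator fixes a_0 = 3, a_1 = 15.
Iterating: 3, 15, 57, 195, 633, 1995, 6177, 18915, 57513, 174075, 525297, so a_10 = 525297.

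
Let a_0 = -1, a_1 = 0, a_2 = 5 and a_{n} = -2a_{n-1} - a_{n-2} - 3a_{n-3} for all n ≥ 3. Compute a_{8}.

The ordinary generating function has denominator 1 + 2z + z^2 + 3z^3.
Iterating the recurrence: a_0,…,a_{8} = -1, 0, 5, -7, 9, -26, 64, -129, 272.

272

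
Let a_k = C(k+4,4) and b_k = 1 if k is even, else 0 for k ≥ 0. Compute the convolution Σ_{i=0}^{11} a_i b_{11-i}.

2576

Write out a_i and b_{11-i} for i = 0,…,11 and sum the products.
Σ = 1·0 + 5·1 + 15·0 + 35·1 + 70·0 + 126·1 + 210·0 + 330·1 + 495·0 + 715·1 + 1001·0 + 1365·1 = 2576.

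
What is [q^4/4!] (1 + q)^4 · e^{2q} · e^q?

The EGF product rule gives c_4 = Σ_{k_1+k_2+k_3=4} C(4; k_1,k_2,k_3) · ∏ g_i(k_i), where (1+q)^4 gives the falling factorial (4)_k; e^{2q} gives (2)^k; e^q gives (1)^k.
g_1(k) for k = 0…4: 1, 4, 12, 24, 24.
g_2(k) for k = 0…4: 1, 2, 4, 8, 16.
g_3(k) for k = 0…4: 1, 1, 1, 1, 1.
First combine the last two factors: h(k) = Σ_j C(k,j)·g_2(j)·g_3(k−j) for k = 0…4: 1, 3, 9, 27, 81.
c_4 = Σ_k C(4,k)·g_1(k)·h(4−k) = 1·1·81 + 4·4·27 + 6·12·9 + 4·24·3 + 1·24·1 = 81 + 432 + 648 + 288 + 24 = 1473.

1473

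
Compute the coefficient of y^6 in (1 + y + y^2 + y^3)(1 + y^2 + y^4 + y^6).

2

(1 + y + y^2 + y^3) has coefficients 1,1,1,1 for degrees 0…3.
(1 + y^2 + y^4 + y^6) has coefficients 1,0,1,0,1,0,1 for degrees 0…6.
[y^6] = 1·1 + 1·0 + 1·1 + 1·0 = 2.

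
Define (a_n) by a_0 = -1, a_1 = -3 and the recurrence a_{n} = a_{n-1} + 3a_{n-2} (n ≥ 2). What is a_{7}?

The ordinary generating function has denominator 1 - z - 3z^2.
Iterating the recurrence: a_0,…,a_{7} = -1, -3, -6, -15, -33, -78, -177, -411.

-411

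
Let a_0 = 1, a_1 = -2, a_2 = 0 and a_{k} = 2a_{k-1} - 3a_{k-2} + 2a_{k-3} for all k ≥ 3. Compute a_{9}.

64

The ordinary generating function has denominator 1 - 2q + 3q^2 - 2q^3.
Iterating the recurrence: a_0,…,a_{9} = 1, -2, 0, 8, 12, 0, -20, -16, 28, 64.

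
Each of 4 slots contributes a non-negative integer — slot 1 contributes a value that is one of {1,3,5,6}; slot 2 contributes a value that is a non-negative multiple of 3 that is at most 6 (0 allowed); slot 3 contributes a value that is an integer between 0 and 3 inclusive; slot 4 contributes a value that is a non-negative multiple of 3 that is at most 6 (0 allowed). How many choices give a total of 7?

9

The generating function for the choices is (z + z^3 + z^5 + z^6)·(1 + z^3 + z^6)·(1 + z + z^2 + z^3)·(1 + z^3 + z^6); the count is [z^7].
(z + z^3 + z^5 + z^6) has coefficients 0,1,0,1,0,1,1 for degrees 0…6.
(1 + z^3 + z^6) has coefficients 1,0,0,1,0,0,1,0 for degrees 0…7.
Multiplying by (1 + z + z^2 + z^3) gives running coefficients 1,1,1,2,1,1,2,1 for degrees 0…7.
Finally multiplying by (1 + z^3 + z^6), the product of all factors after the first has coefficients 1,1,1,3,2,2,5,3 for degrees 0…7.
[z^7] = 1·5 + 1·2 + 1·1 + 1·1 = 9.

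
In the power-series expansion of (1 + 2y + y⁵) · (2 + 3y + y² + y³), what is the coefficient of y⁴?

2

(1 + 2y + y⁵) has coefficients 1,2,0,0,0 for degrees 0…4.
(2 + 3y + y² + y³) has coefficients 2,3,1,1,0 for degrees 0…4.
[y⁴] = 1·0 + 2·1 = 2.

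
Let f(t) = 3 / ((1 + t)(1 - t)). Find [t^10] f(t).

The denominator gives the recurrence a_n = a_(n−2) for n ≥ 2; the numerator fixes a_0 = 3, a_1 = 0.
Iterating: 3, 0, 3, 0, 3, 0, 3, 0, 3, 0, 3, so a_10 = 3.

3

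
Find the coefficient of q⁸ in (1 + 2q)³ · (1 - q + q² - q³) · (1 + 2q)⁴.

(1 + 2q)³ has coefficients 1,6,12,8 for degrees 0…3.
(1 - q + q² - q³) has coefficients 1,-1,1,-1,0,0,0,0,0 for degrees 0…8.
Finally multiplying by (1 + 2q)⁴, the product of all factors after the first has coefficients 1,7,17,15,0,-8,-16,-16,0 for degrees 0…8.
[q⁸] = 1·0 + 6·(-16) + 12·(-16) + 8·(-8) = -352.

-352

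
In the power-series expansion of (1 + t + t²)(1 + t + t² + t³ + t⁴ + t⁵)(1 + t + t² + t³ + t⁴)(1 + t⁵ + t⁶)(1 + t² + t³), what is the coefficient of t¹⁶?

(1 + t + t²) has coefficients 1,1,1 for degrees 0…2.
(1 + t + t² + t³ + t⁴ + t⁵) has coefficients 1,1,1,1,1,1,0,0,0,0,0,0,0,0,0,0,0 for degrees 0…16.
Multiplying by (1 + t + t² + t³ + t⁴) gives running coefficients 1,2,3,4,5,5,4,3,2,1,0,0,0,0,0,0,0 for degrees 0…16.
Multiplying by (1 + t⁵ + t⁶) gives running coefficients 1,2,3,4,5,6,7,8,9,10,10,9,7,5,3,1,0 for degrees 0…16.
Finally multiplying by (1 + t² + t³), the product of all factors after the first has coefficients 1,2,4,7,10,13,16,19,22,25,27,28,27,24,19,13,8 for degrees 0…16.
[t¹⁶] = 1·8 + 1·13 + 1·19 = 40.

40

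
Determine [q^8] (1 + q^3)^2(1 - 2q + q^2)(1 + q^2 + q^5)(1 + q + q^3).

(1 + q^3)^2 has coefficients 1,0,0,2,0,0,1 for degrees 0…6.
(1 - 2q + q^2) has coefficients 1,-2,1,0,0,0,0,0,0 for degrees 0…8.
Multiplying by (1 + q^2 + q^5) gives running coefficients 1,-2,2,-2,1,1,-2,1,0 for degrees 0…8.
Finally multiplying by (1 + q + q^3), the product of all factors after the first has coefficients 1,-1,0,1,-3,4,-3,0,2 for degrees 0…8.
[q^8] = 1·2 + 2·4 + 1·0 = 10.

10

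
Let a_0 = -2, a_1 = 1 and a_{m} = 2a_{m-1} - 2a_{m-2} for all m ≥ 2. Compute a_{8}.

The ordinary generating function has denominator 1 - 2t + 2t^2.
Iterating the recurrence: a_0,…,a_{8} = -2, 1, 6, 10, 8, -4, -24, -40, -32.

-32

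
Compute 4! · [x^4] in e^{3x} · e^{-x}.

The EGF product rule gives c_4 = Σ_{k_1+k_2=4} C(4; k_1,k_2) · ∏ g_i(k_i), where e^{3x} gives (3)^k; e^{-x} gives (-1)^k.
g_1(k) for k = 0…4: 1, 3, 9, 27, 81.
g_2(k) for k = 0…4: 1, -1, 1, -1, 1.
c_4 = Σ_k C(4,k)·g_1(k)·g_2(4−k) = 1·1·1 + 4·3·(-1) + 6·9·1 + 4·27·(-1) + 1·81·1 = 1 − 12 + 54 − 108 + 81 = 16.

16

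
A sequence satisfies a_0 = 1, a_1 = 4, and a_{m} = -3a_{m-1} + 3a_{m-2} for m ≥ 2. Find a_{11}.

1628829

The ordinary generating function has denominator 1 + 3z - 3z^2.
Iterating the recurrence: a_0,…,a_{11} = 1, 4, -9, 39, -144, 549, -2079, 7884, -29889, 113319, -429624, 1628829.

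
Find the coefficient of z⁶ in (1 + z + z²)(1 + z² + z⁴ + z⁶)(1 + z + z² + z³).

6

(1 + z + z²) has coefficients 1,1,1 for degrees 0…2.
(1 + z² + z⁴ + z⁶) has coefficients 1,0,1,0,1,0,1 for degrees 0…6.
Finally multiplying by (1 + z + z² + z³), the product of all factors after the first has coefficients 1,1,2,2,2,2,2 for degrees 0…6.
[z⁶] = 1·2 + 1·2 + 1·2 = 6.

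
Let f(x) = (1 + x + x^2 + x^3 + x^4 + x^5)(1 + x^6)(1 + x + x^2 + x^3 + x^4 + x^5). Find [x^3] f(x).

4

(1 + x + x^2 + x^3 + x^4 + x^5) has coefficients 1,1,1,1 for degrees 0…3.
(1 + x^6) has coefficients 1,0,0,0 for degrees 0…3.
Finally multiplying by (1 + x + x^2 + x^3 + x^4 + x^5), the product of all factors after the first has coefficients 1,1,1,1 for degrees 0…3.
[x^3] = 1·1 + 1·1 + 1·1 + 1·1 = 4.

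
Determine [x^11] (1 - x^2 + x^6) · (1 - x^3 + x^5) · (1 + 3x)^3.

-26

(1 - x^2 + x^6) has coefficients 1,0,-1,0,0,0,1 for degrees 0…6.
(1 - x^3 + x^5) has coefficients 1,0,0,-1,0,1,0,0,0,0,0,0 for degrees 0…11.
Finally multiplying by (1 + 3x)^3, the product of all factors after the first has coefficients 1,9,27,26,-9,-26,-18,27,27,0,0,0 for degrees 0…11.
[x^11] = 1·0 − 1·0 + 1·(-26) = -26.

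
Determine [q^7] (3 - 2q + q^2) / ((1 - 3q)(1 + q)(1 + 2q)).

1972

Partial fractions give a closed form: a_n = (11/10)·3^n + (-3/2)·(-1)^n + (17/5)·(-2)^n.
At n = 7: a_7 = 1972.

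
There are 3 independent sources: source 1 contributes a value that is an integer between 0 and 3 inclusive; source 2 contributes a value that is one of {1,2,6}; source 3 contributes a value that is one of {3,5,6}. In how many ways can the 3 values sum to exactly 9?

The generating function for the choices is (1 + y + y^2 + y^3)·(y + y^2 + y^6)·(y^3 + y^5 + y^6); the count is [y^9].
(1 + y + y^2 + y^3) has coefficients 1,1,1,1 for degrees 0…3.
(y + y^2 + y^6) has coefficients 0,1,1,0,0,0,1,0,0,0 for degrees 0…9.
Finally multiplying by (y^3 + y^5 + y^6), the product of all factors after the first has coefficients 0,0,0,0,1,1,1,2,1,1 for degrees 0…9.
[y^9] = 1·1 + 1·1 + 1·2 + 1·1 = 5.

5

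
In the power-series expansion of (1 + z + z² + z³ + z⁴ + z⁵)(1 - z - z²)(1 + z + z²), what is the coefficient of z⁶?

-4

(1 + z + z² + z³ + z⁴ + z⁵) has coefficients 1,1,1,1,1,1 for degrees 0…5.
(1 - z - z²) has coefficients 1,-1,-1,0,0,0,0 for degrees 0…6.
Finally multiplying by (1 + z + z²), the product of all factors after the first has coefficients 1,0,-1,-2,-1,0,0 for degrees 0…6.
[z⁶] = 1·0 + 1·0 + 1·(-1) + 1·(-2) + 1·(-1) + 1·0 = -4.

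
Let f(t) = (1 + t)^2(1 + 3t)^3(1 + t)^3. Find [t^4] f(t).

(1 + t)^2 has coefficients 1,2,1 for degrees 0…2.
(1 + 3t)^3 has coefficients 1,9,27,27,0 for degrees 0…4.
Finally multiplying by (1 + t)^3, the product of all factors after the first has coefficients 1,12,57,136,171 for degrees 0…4.
[t^4] = 1·171 + 2·136 + 1·57 = 500.

500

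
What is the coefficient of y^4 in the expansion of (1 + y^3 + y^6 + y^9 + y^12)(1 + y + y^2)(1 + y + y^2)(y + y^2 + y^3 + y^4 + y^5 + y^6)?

9

(1 + y^3 + y^6 + y^9 + y^12) has coefficients 1,0,0,1,0 for degrees 0…4.
(1 + y + y^2) has coefficients 1,1,1,0,0 for degrees 0…4.
Multiplying by (1 + y + y^2) gives running coefficients 1,2,3,2,1 for degrees 0…4.
Finally multiplying by (y + y^2 + y^3 + y^4 + y^5 + y^6), the product of all factors after the first has coefficients 0,1,3,6,8 for degrees 0…4.
[y^4] = 1·8 + 1·1 = 9.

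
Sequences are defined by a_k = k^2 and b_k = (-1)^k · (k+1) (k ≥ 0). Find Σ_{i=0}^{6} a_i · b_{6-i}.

The convolution is the x^6 coefficient of A(x)B(x).
Σ = 0·7 + 1·(-6) + 4·5 + 9·(-4) + 16·3 + 25·(-2) + 36·1 = 12.

12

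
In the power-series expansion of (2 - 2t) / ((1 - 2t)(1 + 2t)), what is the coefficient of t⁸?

Partial fractions give a closed form: a_n = (1/2)·2^n + (3/2)·(-2)^n.
At n = 8: a_8 = 512.

512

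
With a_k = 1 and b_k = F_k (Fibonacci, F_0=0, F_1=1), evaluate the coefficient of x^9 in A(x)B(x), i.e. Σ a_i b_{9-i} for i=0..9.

The convolution is the t^9 coefficient of A(t)B(t).
Σ = 1·34 + 1·21 + 1·13 + 1·8 + 1·5 + 1·3 + 1·2 + 1·1 + 1·1 + 1·0 = 88.

88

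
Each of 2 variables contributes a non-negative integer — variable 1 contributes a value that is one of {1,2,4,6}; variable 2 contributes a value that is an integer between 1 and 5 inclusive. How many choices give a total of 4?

2

The generating function for the choices is (q + q^2 + q^4 + q^6)·(q + q^2 + q^3 + q^4 + q^5); the count is [q^4].
(q + q^2 + q^4 + q^6) has coefficients 0,1,1,0,1 for degrees 0…4.
(q + q^2 + q^3 + q^4 + q^5) has coefficients 0,1,1,1,1 for degrees 0…4.
[q^4] = 1·1 + 1·1 + 1·0 = 2.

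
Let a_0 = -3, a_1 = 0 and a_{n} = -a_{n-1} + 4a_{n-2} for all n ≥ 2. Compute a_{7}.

The ordinary generating function has denominator 1 + y - 4y^2.
Iterating the recurrence: a_0,…,a_{7} = -3, 0, -12, 12, -60, 108, -348, 780.

780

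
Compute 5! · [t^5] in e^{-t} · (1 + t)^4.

The EGF product rule gives c_5 = Σ_{k_1+k_2=5} C(5; k_1,k_2) · ∏ g_i(k_i), where e^{-t} gives (-1)^k; (1+t)^4 gives the falling factorial (4)_k.
g_1(k) for k = 0…5: 1, -1, 1, -1, 1, -1.
g_2(k) for k = 0…5: 1, 4, 12, 24, 24, 0.
c_5 = Σ_k C(5,k)·g_1(k)·g_2(5−k) = 5·(-1)·24 + 10·1·24 + 10·(-1)·12 + 5·1·4 + 1·(-1)·1 = −120 + 240 − 120 + 20 − 1 = 19.

19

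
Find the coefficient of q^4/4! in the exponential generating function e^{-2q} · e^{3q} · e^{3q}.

256

The EGF product rule gives c_4 = Σ_{k_1+k_2+k_3=4} C(4; k_1,k_2,k_3) · ∏ g_i(k_i), where e^{-2q} gives (-2)^k; e^{3q} gives (3)^k; e^{3q} gives (3)^k.
g_1(k) for k = 0…4: 1, -2, 4, -8, 16.
g_2(k) for k = 0…4: 1, 3, 9, 27, 81.
g_3(k) for k = 0…4: 1, 3, 9, 27, 81.
First combine the last two factors: h(k) = Σ_j C(k,j)·g_2(j)·g_3(k−j) for k = 0…4: 1, 6, 36, 216, 1296.
c_4 = Σ_k C(4,k)·g_1(k)·h(4−k) = 1·1·1296 + 4·(-2)·216 + 6·4·36 + 4·(-8)·6 + 1·16·1 = 1296 − 1728 + 864 − 192 + 16 = 256.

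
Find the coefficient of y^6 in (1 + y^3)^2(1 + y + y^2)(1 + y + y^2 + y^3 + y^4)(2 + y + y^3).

(1 + y^3)^2 has coefficients 1,0,0,2,0,0,1 for degrees 0…6.
(1 + y + y^2) has coefficients 1,1,1,0,0,0,0 for degrees 0…6.
Multiplying by (1 + y + y^2 + y^3 + y^4) gives running coefficients 1,2,3,3,3,2,1 for degrees 0…6.
Finally multiplying by (2 + y + y^3), the product of all factors after the first has coefficients 2,5,8,10,11,10,7 for degrees 0…6.
[y^6] = 1·7 + 2·10 + 1·2 = 29.

29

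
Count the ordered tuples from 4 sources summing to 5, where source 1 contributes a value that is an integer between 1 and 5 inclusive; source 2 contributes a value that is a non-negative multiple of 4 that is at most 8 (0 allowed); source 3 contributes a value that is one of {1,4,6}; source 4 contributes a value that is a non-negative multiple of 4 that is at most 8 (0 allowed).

2

The generating function for the choices is (x + x^2 + x^3 + x^4 + x^5)·(1 + x^4 + x^8)·(x + x^4 + x^6)·(1 + x^4 + x^8); the count is [x^5].
(x + x^2 + x^3 + x^4 + x^5) has coefficients 0,1,1,1,1,1 for degrees 0…5.
(1 + x^4 + x^8) has coefficients 1,0,0,0,1,0 for degrees 0…5.
Multiplying by (x + x^4 + x^6) gives running coefficients 0,1,0,0,1,1 for degrees 0…5.
Finally multiplying by (1 + x^4 + x^8), the product of all factors after the first has coefficients 0,1,0,0,1,2 for degrees 0…5.
[x^5] = 1·1 + 1·0 + 1·0 + 1·1 + 1·0 = 2.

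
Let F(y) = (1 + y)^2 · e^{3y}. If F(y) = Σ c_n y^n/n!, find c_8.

The EGF product rule gives c_8 = Σ_{k_1+k_2=8} C(8; k_1,k_2) · ∏ g_i(k_i), where (1+y)^2 gives the falling factorial (2)_k; e^{3y} gives (3)^k.
g_1(k) for k = 0…8: 1, 2, 2, 0, 0, 0, 0, 0, 0.
g_2(k) for k = 0…8: 1, 3, 9, 27, 81, 243, 729, 2187, 6561.
c_8 = Σ_k C(8,k)·g_1(k)·g_2(8−k) = 1·1·6561 + 8·2·2187 + 28·2·729 = 6561 + 34992 + 40824 = 82377.

82377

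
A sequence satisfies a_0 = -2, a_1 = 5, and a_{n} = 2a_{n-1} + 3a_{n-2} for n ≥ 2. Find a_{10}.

The ordinary generating function has denominator 1 - 2t - 3t^2.
Iterating the recurrence: a_0,…,a_{10} = -2, 5, 4, 23, 58, 185, 544, 1643, 4918, 14765, 44284.

44284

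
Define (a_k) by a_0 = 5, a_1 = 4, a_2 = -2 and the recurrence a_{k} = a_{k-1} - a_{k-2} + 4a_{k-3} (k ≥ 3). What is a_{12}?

1058

The ordinary generating function has denominator 1 - y + y^2 - 4y^3.
Iterating the recurrence: a_0,…,a_{12} = 5, 4, -2, 14, 32, 10, 34, 152, 158, 142, 592, 1082, 1058.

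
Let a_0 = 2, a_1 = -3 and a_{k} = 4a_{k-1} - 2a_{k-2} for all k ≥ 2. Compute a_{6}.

-2336

The ordinary generating function has denominator 1 - 4x + 2x^2.
Iterating the recurrence: a_0,…,a_{6} = 2, -3, -16, -58, -200, -684, -2336.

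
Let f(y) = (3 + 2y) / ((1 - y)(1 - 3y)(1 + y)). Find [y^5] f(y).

Partial fractions give a closed form: a_n = (-5/4)·1^n + (33/8)·3^n + (1/8)·(-1)^n.
At n = 5: a_5 = 1001.

1001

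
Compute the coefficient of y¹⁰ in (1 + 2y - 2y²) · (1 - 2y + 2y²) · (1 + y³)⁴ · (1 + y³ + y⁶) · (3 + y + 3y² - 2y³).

(1 + 2y - 2y²) has coefficients 1,2,-2 for degrees 0…2.
(1 - 2y + 2y²) has coefficients 1,-2,2,0,0,0,0,0,0,0,0 for degrees 0…10.
Multiplying by (1 + y³)⁴ gives running coefficients 1,-2,2,4,-8,8,6,-12,12,4,-8 for degrees 0…10.
Multiplying by (1 + y³ + y⁶) gives running coefficients 1,-2,2,5,-10,10,11,-22,22,14,-28 for degrees 0…10.
Finally multiplying by (3 + y + 3y² - 2y³), the product of all factors after the first has coefficients 3,-5,7,9,-15,31,3,-5,57,-24,40 for degrees 0…10.
[y¹⁰] = 1·40 + 2·(-24) − 2·57 = -122.

-122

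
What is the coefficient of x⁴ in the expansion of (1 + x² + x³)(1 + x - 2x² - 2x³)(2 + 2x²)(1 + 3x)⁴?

(1 + x² + x³) has coefficients 1,0,1,1 for degrees 0…3.
(1 + x - 2x² - 2x³) has coefficients 1,1,-2,-2,0 for degrees 0…4.
Multiplying by (2 + 2x²) gives running coefficients 2,2,-2,-2,-4 for degrees 0…4.
Finally multiplying by (1 + 3x)⁴, the product of all factors after the first has coefficients 2,26,130,298,242 for degrees 0…4.
[x⁴] = 1·242 + 1·130 + 1·26 = 398.

398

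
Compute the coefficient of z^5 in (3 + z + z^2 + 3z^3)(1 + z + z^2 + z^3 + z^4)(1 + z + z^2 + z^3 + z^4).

30

(3 + z + z^2 + 3z^3) has coefficients 3,1,1,3 for degrees 0…3.
(1 + z + z^2 + z^3 + z^4) has coefficients 1,1,1,1,1,0 for degrees 0…5.
Finally multiplying by (1 + z + z^2 + z^3 + z^4), the product of all factors after the first has coefficients 1,2,3,4,5,4 for degrees 0…5.
[z^5] = 3·4 + 1·5 + 1·4 + 3·3 = 30.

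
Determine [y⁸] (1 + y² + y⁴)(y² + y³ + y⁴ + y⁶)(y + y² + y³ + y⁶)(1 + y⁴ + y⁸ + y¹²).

(1 + y² + y⁴) has coefficients 1,0,1,0,1 for degrees 0…4.
(y² + y³ + y⁴ + y⁶) has coefficients 0,0,1,1,1,0,1,0,0 for degrees 0…8.
Multiplying by (y + y² + y³ + y⁶) gives running coefficients 0,0,0,1,2,3,2,2,2 for degrees 0…8.
Finally multiplying by (1 + y⁴ + y⁸ + y¹²), the product of all factors after the first has coefficients 0,0,0,1,2,3,2,3,4 for degrees 0…8.
[y⁸] = 1·4 + 1·2 + 1·2 = 8.

8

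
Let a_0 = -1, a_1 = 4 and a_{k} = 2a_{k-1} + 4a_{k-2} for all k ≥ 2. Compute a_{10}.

The ordinary generating function has denominator 1 - 2z - 4z^2.
Iterating the recurrence: a_0,…,a_{10} = -1, 4, 4, 24, 64, 224, 704, 2304, 7424, 24064, 77824.

77824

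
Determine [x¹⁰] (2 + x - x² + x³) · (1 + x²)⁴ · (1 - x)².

(2 + x - x² + x³) has coefficients 2,1,-1,1 for degrees 0…3.
(1 + x²)⁴ has coefficients 1,0,4,0,6,0,4,0,1,0,0 for degrees 0…10.
Finally multiplying by (1 - x)², the product of all factors after the first has coefficients 1,-2,5,-8,10,-12,10,-8,5,-2,1 for degrees 0…10.
[x¹⁰] = 2·1 + 1·(-2) − 1·5 + 1·(-8) = -13.

-13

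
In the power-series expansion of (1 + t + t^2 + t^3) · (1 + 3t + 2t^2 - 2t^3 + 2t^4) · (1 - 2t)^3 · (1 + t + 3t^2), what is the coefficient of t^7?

-82

(1 + t + t^2 + t^3) has coefficients 1,1,1,1 for degrees 0…3.
(1 + 3t + 2t^2 - 2t^3 + 2t^4) has coefficients 1,3,2,-2,2,0,0,0 for degrees 0…7.
Multiplying by (1 - 2t)^3 gives running coefficients 1,-3,-4,14,14,-52,40,-16 for degrees 0…7.
Finally multiplying by (1 + t + 3t^2), the product of all factors after the first has coefficients 1,-2,-4,1,16,4,30,-132 for degrees 0…7.
[t^7] = 1·(-132) + 1·30 + 1·4 + 1·16 = -82.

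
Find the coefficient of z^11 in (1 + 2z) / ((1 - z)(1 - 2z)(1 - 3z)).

The denominator gives the recurrence a_n = 6a_(n−1) − 11a_(n−2) + 6a_(n−3) for n ≥ 3; the numerator fixes a_0 = 1, a_1 = 8, a_2 = 37.
Iterating: 1, 8, 37, 140, 481, 1568, 4957, 15380, 47161, 143528, 434677, 1312220, so a_11 = 1312220.

1312220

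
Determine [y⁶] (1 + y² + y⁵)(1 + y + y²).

1

(1 + y² + y⁵) has coefficients 1,0,1,0,0,1 for degrees 0…5.
(1 + y + y²) has coefficients 1,1,1,0,0,0,0 for degrees 0…6.
[y⁶] = 1·0 + 1·0 + 1·1 = 1.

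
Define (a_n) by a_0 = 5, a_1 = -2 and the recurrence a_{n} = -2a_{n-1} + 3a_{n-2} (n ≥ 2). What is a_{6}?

The ordinary generating function has denominator 1 + 2z - 3z^2.
Iterating the recurrence: a_0,…,a_{6} = 5, -2, 19, -44, 145, -422, 1279.

1279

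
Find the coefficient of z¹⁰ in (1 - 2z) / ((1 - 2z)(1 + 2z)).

Partial fractions give a closed form: a_n = (1)·(-2)^n.
At n = 10: a_10 = 1024.

1024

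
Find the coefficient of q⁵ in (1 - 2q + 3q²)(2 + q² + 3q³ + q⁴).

(1 - 2q + 3q²) has coefficients 1,-2,3 for degrees 0…2.
(2 + q² + 3q³ + q⁴) has coefficients 2,0,1,3,1,0 for degrees 0…5.
[q⁵] = 1·0 − 2·1 + 3·3 = 7.

7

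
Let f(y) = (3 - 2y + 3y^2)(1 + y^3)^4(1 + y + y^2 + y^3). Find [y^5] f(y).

(3 - 2y + 3y^2) has coefficients 3,-2,3 for degrees 0…2.
(1 + y^3)^4 has coefficients 1,0,0,4,0,0 for degrees 0…5.
Finally multiplying by (1 + y + y^2 + y^3), the product of all factors after the first has coefficients 1,1,1,5,4,4 for degrees 0…5.
[y^5] = 3·4 − 2·4 + 3·5 = 19.

19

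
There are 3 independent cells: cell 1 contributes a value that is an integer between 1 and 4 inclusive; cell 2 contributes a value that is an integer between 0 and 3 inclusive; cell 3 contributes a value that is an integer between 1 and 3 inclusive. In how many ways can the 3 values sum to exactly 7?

The generating function for the choices is (t + t^2 + t^3 + t^4)·(1 + t + t^2 + t^3)·(t + t^2 + t^3); the count is [t^7].
(t + t^2 + t^3 + t^4) has coefficients 0,1,1,1,1 for degrees 0…4.
(1 + t + t^2 + t^3) has coefficients 1,1,1,1,0,0,0,0 for degrees 0…7.
Finally multiplying by (t + t^2 + t^3), the product of all factors after the first has coefficients 0,1,2,3,3,2,1,0 for degrees 0…7.
[t^7] = 1·1 + 1·2 + 1·3 + 1·3 = 9.

9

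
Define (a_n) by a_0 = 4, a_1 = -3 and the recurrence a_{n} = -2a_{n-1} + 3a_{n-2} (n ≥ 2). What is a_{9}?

-34443

The ordinary generating function has denominator 1 + 2z - 3z^2.
Iterating the recurrence: a_0,…,a_{9} = 4, -3, 18, -45, 144, -423, 1278, -3825, 11484, -34443.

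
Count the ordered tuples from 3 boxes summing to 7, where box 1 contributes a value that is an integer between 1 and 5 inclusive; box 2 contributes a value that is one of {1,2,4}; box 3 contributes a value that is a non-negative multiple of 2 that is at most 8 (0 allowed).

7

The generating function for the choices is (y + y^2 + y^3 + y^4 + y^5)·(y + y^2 + y^4)·(1 + y^2 + y^4 + y^6 + y^8); the count is [y^7].
(y + y^2 + y^3 + y^4 + y^5) has coefficients 0,1,1,1,1,1 for degrees 0…5.
(y + y^2 + y^4) has coefficients 0,1,1,0,1,0,0,0 for degrees 0…7.
Finally multiplying by (1 + y^2 + y^4 + y^6 + y^8), the product of all factors after the first has coefficients 0,1,1,1,2,1,2,1 for degrees 0…7.
[y^7] = 1·2 + 1·1 + 1·2 + 1·1 + 1·1 = 7.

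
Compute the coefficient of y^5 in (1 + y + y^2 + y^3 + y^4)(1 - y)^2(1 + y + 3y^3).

(1 + y + y^2 + y^3 + y^4) has coefficients 1,1,1,1,1 for degrees 0…4.
(1 - y)^2 has coefficients 1,-2,1,0,0,0 for degrees 0…5.
Finally multiplying by (1 + y + 3y^3), the product of all factors after the first has coefficients 1,-1,-1,4,-6,3 for degrees 0…5.
[y^5] = 1·3 + 1·(-6) + 1·4 + 1·(-1) + 1·(-1) = -1.

-1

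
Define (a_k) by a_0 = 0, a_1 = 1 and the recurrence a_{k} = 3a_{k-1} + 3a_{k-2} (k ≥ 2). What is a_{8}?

9315

The ordinary generating function has denominator 1 - 3q - 3q^2.
Iterating the recurrence: a_0,…,a_{8} = 0, 1, 3, 12, 45, 171, 648, 2457, 9315.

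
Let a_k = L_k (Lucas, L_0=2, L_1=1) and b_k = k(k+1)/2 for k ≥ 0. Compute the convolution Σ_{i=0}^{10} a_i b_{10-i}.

This is [x^10] in the product of the two ordinary generating functions.
Σ = 2·55 + 1·45 + 3·36 + 4·28 + 7·21 + 11·15 + 18·10 + 29·6 + 47·3 + 76·1 + 123·0 = 1258.

1258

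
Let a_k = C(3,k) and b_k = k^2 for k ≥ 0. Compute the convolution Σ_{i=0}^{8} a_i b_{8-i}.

344

The convolution is the t^8 coefficient of A(t)B(t).
Σ = 1·64 + 3·49 + 3·36 + 1·25 + 0·16 + 0·9 + 0·4 + 0·1 + 0·0 = 344.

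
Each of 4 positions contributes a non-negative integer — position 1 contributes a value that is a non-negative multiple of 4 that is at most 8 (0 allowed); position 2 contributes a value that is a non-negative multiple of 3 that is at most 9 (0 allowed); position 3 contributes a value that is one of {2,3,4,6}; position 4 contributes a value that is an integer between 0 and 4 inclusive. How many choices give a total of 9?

11

The generating function for the choices is (1 + x^4 + x^8)·(1 + x^3 + x^6 + x^9)·(x^2 + x^3 + x^4 + x^6)·(1 + x + x^2 + x^3 + x^4); the count is [x^9].
(1 + x^4 + x^8) has coefficients 1,0,0,0,1,0,0,0,1 for degrees 0…8.
(1 + x^3 + x^6 + x^9) has coefficients 1,0,0,1,0,0,1,0,0,1 for degrees 0…9.
Multiplying by (x^2 + x^3 + x^4 + x^6) gives running coefficients 0,0,1,1,1,1,2,1,1,2 for degrees 0…9.
Finally multiplying by (1 + x + x^2 + x^3 + x^4), the product of all factors after the first has coefficients 0,0,1,2,3,4,6,6,6,7 for degrees 0…9.
[x^9] = 1·7 + 1·4 + 1·0 = 11.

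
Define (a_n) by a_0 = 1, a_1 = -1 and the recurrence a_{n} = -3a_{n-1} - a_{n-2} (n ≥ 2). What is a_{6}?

The ordinary generating function has denominator 1 + 3y + y^2.
Iterating the recurrence: a_0,…,a_{6} = 1, -1, 2, -5, 13, -34, 89.

89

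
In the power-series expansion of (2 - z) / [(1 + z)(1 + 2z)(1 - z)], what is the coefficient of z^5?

-105

Partial fractions give a closed form: a_n = (-3/2)·(-1)^n + (10/3)·(-2)^n + (1/6)·1^n.
At n = 5: a_5 = -105.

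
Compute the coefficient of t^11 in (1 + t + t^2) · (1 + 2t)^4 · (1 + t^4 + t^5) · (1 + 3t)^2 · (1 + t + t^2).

5297

(1 + t + t^2) has coefficients 1,1,1 for degrees 0…2.
(1 + 2t)^4 has coefficients 1,8,24,32,16,0,0,0,0,0,0,0 for degrees 0…11.
Multiplying by (1 + t^4 + t^5) gives running coefficients 1,8,24,32,17,9,32,56,48,16,0,0 for degrees 0…11.
Multiplying by (1 + 3t)^2 gives running coefficients 1,14,81,248,425,399,239,329,672,808,528,144 for degrees 0…11.
Finally multiplying by (1 + t + t^2), the product of all factors after the first has coefficients 1,15,96,343,754,1072,1063,967,1240,1809,2008,1480 for degrees 0…11.
[t^11] = 1·1480 + 1·2008 + 1·1809 = 5297.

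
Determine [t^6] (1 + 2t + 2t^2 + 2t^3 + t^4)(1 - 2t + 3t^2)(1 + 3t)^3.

(1 + 2t + 2t^2 + 2t^3 + t^4) has coefficients 1,2,2,2,1 for degrees 0…4.
(1 - 2t + 3t^2) has coefficients 1,-2,3,0,0,0,0 for degrees 0…6.
Finally multiplying by (1 + 3t)^3, the product of all factors after the first has coefficients 1,7,12,0,27,81,0 for degrees 0…6.
[t^6] = 1·0 + 2·81 + 2·27 + 2·0 + 1·12 = 228.

228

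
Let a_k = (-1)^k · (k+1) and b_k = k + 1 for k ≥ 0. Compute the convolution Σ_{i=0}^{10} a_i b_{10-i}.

The convolution is the t^10 coefficient of A(t)B(t).
Σ = 1·11 − 2·10 + 3·9 − 4·8 + 5·7 − 6·6 + 7·5 − 8·4 + 9·3 − 10·2 + 11·1 = 6.

6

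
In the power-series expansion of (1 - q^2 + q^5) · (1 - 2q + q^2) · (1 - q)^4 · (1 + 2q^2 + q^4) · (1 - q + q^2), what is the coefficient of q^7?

(1 - q^2 + q^5) has coefficients 1,0,-1,0,0,1 for degrees 0…5.
(1 - 2q + q^2) has coefficients 1,-2,1,0,0,0,0,0 for degrees 0…7.
Multiplying by (1 - q)^4 gives running coefficients 1,-6,15,-20,15,-6,1,0 for degrees 0…7.
Multiplying by (1 + 2q^2 + q^4) gives running coefficients 1,-6,17,-32,46,-52,46,-32 for degrees 0…7.
Finally multiplying by (1 - q + q^2), the product of all factors after the first has coefficients 1,-7,24,-55,95,-130,144,-130 for degrees 0…7.
[q^7] = 1·(-130) − 1·(-130) + 1·24 = 24.

24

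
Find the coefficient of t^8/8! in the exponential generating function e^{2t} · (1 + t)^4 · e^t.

784161

The EGF product rule gives c_8 = Σ_{k_1+k_2+k_3=8} C(8; k_1,k_2,k_3) · ∏ g_i(k_i), where e^{2t} gives (2)^k; (1+t)^4 gives the falling factorial (4)_k; e^t gives (1)^k.
g_1(k) for k = 0…8: 1, 2, 4, 8, 16, 32, 64, 128, 256.
g_2(k) for k = 0…8: 1, 4, 12, 24, 24, 0, 0, 0, 0.
g_3(k) for k = 0…8: 1, 1, 1, 1, 1, 1, 1, 1, 1.
First combine the last two factors: h(k) = Σ_j C(k,j)·g_2(j)·g_3(k−j) for k = 0…8: 1, 5, 21, 73, 209, 501, 1045, 1961, 3393.
c_8 = Σ_k C(8,k)·g_1(k)·h(8−k) = 1·1·3393 + 8·2·1961 + 28·4·1045 + 56·8·501 + 70·16·209 + 56·32·73 + 28·64·21 + 8·128·5 + 1·256·1 = 3393 + 31376 + 117040 + 224448 + 234080 + 130816 + 37632 + 5120 + 256 = 784161.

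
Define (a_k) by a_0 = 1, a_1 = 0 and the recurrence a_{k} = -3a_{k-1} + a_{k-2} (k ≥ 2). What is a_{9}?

The ordinary generating function has denominator 1 + 3y - y^2.
Iterating the recurrence: a_0,…,a_{9} = 1, 0, 1, -3, 10, -33, 109, -360, 1189, -3927.

-3927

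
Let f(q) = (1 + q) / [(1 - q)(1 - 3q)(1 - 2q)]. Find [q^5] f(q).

The denominator gives the recurrence a_n = 6a_(n−1) − 11a_(n−2) + 6a_(n−3) for n ≥ 3; the numerator fixes a_0 = 1, a_1 = 7, a_2 = 31.
Iterating: 1, 7, 31, 115, 391, 1267, so a_5 = 1267.

1267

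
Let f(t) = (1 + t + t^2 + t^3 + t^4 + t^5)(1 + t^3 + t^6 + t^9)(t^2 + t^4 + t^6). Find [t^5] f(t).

(1 + t + t^2 + t^3 + t^4 + t^5) has coefficients 1,1,1,1,1,1 for degrees 0…5.
(1 + t^3 + t^6 + t^9) has coefficients 1,0,0,1,0,0 for degrees 0…5.
Finally multiplying by (t^2 + t^4 + t^6), the product of all factors after the first has coefficients 0,0,1,0,1,1 for degrees 0…5.
[t^5] = 1·1 + 1·1 + 1·0 + 1·1 + 1·0 + 1·0 = 3.

3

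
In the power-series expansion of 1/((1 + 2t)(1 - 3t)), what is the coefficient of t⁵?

Partial fractions give a closed form: a_n = (2/5)·(-2)^n + (3/5)·3^n.
At n = 5: a_5 = 133.

133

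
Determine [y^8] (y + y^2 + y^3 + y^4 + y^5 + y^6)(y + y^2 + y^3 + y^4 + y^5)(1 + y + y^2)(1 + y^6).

(y + y^2 + y^3 + y^4 + y^5 + y^6) has coefficients 0,1,1,1,1,1,1 for degrees 0…6.
(y + y^2 + y^3 + y^4 + y^5) has coefficients 0,1,1,1,1,1,0,0,0 for degrees 0…8.
Multiplying by (1 + y + y^2) gives running coefficients 0,1,2,3,3,3,2,1,0 for degrees 0…8.
Finally multiplying by (1 + y^6), the product of all factors after the first has coefficients 0,1,2,3,3,3,2,2,2 for degrees 0…8.
[y^8] = 1·2 + 1·2 + 1·3 + 1·3 + 1·3 + 1·2 = 15.

15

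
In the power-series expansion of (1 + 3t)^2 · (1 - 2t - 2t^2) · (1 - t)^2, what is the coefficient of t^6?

-18

(1 + 3t)^2 has coefficients 1,6,9 for degrees 0…2.
(1 - 2t - 2t^2) has coefficients 1,-2,-2,0,0,0,0 for degrees 0…6.
Finally multiplying by (1 - t)^2, the product of all factors after the first has coefficients 1,-4,3,2,-2,0,0 for degrees 0…6.
[t^6] = 1·0 + 6·0 + 9·(-2) = -18.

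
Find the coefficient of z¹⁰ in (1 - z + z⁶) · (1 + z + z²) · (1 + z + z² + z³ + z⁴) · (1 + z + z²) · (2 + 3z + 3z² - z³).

51

(1 - z + z⁶) has coefficients 1,-1,0,0,0,0,1 for degrees 0…6.
(1 + z + z²) has coefficients 1,1,1,0,0,0,0,0,0,0,0 for degrees 0…10.
Multiplying by (1 + z + z² + z³ + z⁴) gives running coefficients 1,2,3,3,3,2,1,0,0,0,0 for degrees 0…10.
Multiplying by (1 + z + z²) gives running coefficients 1,3,6,8,9,8,6,3,1,0,0 for degrees 0…10.
Finally multiplying by (2 + 3z + 3z² - z³), the product of all factors after the first has coefficients 2,9,24,42,57,61,55,39,21,6,0 for degrees 0…10.
[z¹⁰] = 1·0 − 1·6 + 1·57 = 51.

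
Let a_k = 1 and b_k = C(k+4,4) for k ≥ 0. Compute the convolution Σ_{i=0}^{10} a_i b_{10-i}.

The convolution is the x^10 coefficient of A(x)B(x).
Σ = 1·1001 + 1·715 + 1·495 + 1·330 + 1·210 + 1·126 + 1·70 + 1·35 + 1·15 + 1·5 + 1·1 = 3003.

3003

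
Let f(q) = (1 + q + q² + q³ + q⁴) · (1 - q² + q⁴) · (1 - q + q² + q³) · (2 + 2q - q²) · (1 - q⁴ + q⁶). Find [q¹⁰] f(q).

14

(1 + q + q² + q³ + q⁴) has coefficients 1,1,1,1,1 for degrees 0…4.
(1 - q² + q⁴) has coefficients 1,0,-1,0,1,0,0,0,0,0,0 for degrees 0…10.
Multiplying by (1 - q + q² + q³) gives running coefficients 1,-1,0,2,0,-2,1,1,0,0,0 for degrees 0…10.
Multiplying by (2 + 2q - q²) gives running coefficients 2,0,-3,5,4,-6,-2,6,1,-1,0 for degrees 0…10.
Finally multiplying by (1 - q⁴ + q⁶), the product of all factors after the first has coefficients 2,0,-3,5,2,-6,3,1,-6,10,6 for degrees 0…10.
[q¹⁰] = 1·6 + 1·10 + 1·(-6) + 1·1 + 1·3 = 14.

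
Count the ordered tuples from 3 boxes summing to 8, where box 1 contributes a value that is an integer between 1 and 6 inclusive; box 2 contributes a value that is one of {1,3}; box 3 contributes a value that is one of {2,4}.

4

The generating function for the choices is (t + t² + t³ + t⁴ + t⁵ + t⁶)·(t + t³)·(t² + t⁴); the count is [t⁸].
(t + t² + t³ + t⁴ + t⁵ + t⁶) has coefficients 0,1,1,1,1,1,1 for degrees 0…6.
(t + t³) has coefficients 0,1,0,1,0,0,0,0,0 for degrees 0…8.
Finally multiplying by (t² + t⁴), the product of all factors after the first has coefficients 0,0,0,1,0,2,0,1,0 for degrees 0…8.
[t⁸] = 1·1 + 1·0 + 1·2 + 1·0 + 1·1 + 1·0 = 4.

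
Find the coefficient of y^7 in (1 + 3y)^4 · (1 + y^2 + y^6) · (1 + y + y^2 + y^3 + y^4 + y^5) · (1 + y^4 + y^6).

(1 + 3y)^4 has coefficients 1,12,54,108,81 for degrees 0…4.
(1 + y^2 + y^6) has coefficients 1,0,1,0,0,0,1,0 for degrees 0…7.
Multiplying by (1 + y + y^2 + y^3 + y^4 + y^5) gives running coefficients 1,1,2,2,2,2,2,2 for degrees 0…7.
Finally multiplying by (1 + y^4 + y^6), the product of all factors after the first has coefficients 1,1,2,2,3,3,5,5 for degrees 0…7.
[y^7] = 1·5 + 12·5 + 54·3 + 108·3 + 81·2 = 713.

713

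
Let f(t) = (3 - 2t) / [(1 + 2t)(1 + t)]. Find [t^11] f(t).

-16379

Partial fractions give a closed form: a_n = (8)·(-2)^n + (-5)·(-1)^n.
At n = 11: a_11 = -16379.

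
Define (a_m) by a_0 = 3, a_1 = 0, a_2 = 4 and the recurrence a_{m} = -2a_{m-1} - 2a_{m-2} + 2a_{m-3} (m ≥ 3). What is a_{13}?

The ordinary generating function has denominator 1 + 2x + 2x^2 - 2x^3.
Iterating the recurrence: a_0,…,a_{13} = 3, 0, 4, -2, -4, 20, -36, 24, 64, -248, 416, -208, -912, 3072.

3072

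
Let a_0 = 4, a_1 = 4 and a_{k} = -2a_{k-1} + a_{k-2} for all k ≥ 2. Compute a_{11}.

13452

The ordinary generating function has denominator 1 + 2y - y^2.
Iterating the recurrence: a_0,…,a_{11} = 4, 4, -4, 12, -28, 68, -164, 396, -956, 2308, -5572, 13452.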